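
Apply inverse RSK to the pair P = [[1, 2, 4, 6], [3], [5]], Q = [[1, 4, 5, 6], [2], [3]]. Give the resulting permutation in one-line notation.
5 3 1 2 4 6

Reverse the RSK construction: for i from n down to 1, find the cell of Q containing i, remove the entry at that cell from P, and reverse-bump it up through P; the value ejected from row 1 is w(i).

Step i=6: Q has 6 at row 1, column 4; remove that cell from P, ejecting 6. So w(6) = 6. P is now [[1, 2, 4], [3], [5]].
Step i=5: Q has 5 at row 1, column 3; remove that cell from P, ejecting 4. So w(5) = 4. P is now [[1, 2], [3], [5]].
Step i=4: Q has 4 at row 1, column 2; remove that cell from P, ejecting 2. So w(4) = 2. P is now [[1], [3], [5]].
Step i=3: Q has 3 at row 3, column 1; remove 5 from row 3 of P and reverse-bump: 5 enters row 2 and ejects 3; 3 enters row 1 and ejects 1. So w(3) = 1. P is now [[3], [5]].
Step i=2: Q has 2 at row 2, column 1; remove 5 from row 2 of P and reverse-bump: 5 enters row 1 and ejects 3. So w(2) = 3. P is now [[5]].
Step i=1: Q has 1 at row 1, column 1; remove that cell from P, ejecting 5. So w(1) = 5. P is now [].

So w = 5 3 1 2 4 6.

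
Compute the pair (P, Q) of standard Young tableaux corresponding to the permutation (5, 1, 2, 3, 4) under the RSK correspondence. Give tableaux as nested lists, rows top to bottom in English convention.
P = [[1, 2, 3, 4], [5]], Q = [[1, 3, 4, 5], [2]]

Insert each entry of the permutation into P by Schensted row insertion, recording in Q the position of each new cell.

Insert 5: appended to row 1. P = [[5]].
Insert 1: 1 bumps 5 from row 1; 5 starts row 2. P = [[1], [5]].
Insert 2: appended to row 1. P = [[1, 2], [5]].
Insert 3: appended to row 1. P = [[1, 2, 3], [5]].
Insert 4: appended to row 1. P = [[1, 2, 3, 4], [5]].

So P = [[1, 2, 3, 4], [5]], Q = [[1, 3, 4, 5], [2]].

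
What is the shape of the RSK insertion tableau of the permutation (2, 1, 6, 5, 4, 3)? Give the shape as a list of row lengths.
[2, 2, 1, 1]

Row-insert each entry into an empty tableau.

After inserting 2: P = [[2]].
After inserting 1: P = [[1], [2]].
After inserting 6: P = [[1, 6], [2]].
After inserting 5: P = [[1, 5], [2, 6]].
After inserting 4: P = [[1, 4], [2, 5], [6]].
After inserting 3: P = [[1, 3], [2, 4], [5], [6]].

The final insertion tableau P = [[1, 3], [2, 4], [5], [6]] has shape [2, 2, 1, 1].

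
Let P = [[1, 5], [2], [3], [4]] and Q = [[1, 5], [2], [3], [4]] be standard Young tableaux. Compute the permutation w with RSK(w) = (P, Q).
4 3 2 1 5

Reverse the RSK construction: for i from n down to 1, find the cell of Q containing i, remove the entry at that cell from P, and reverse-bump it up through P; the value ejected from row 1 is w(i).

Step i=5: Q has 5 at row 1, column 2; remove that cell from P, ejecting 5. So w(5) = 5. P is now [[1], [2], [3], [4]].
Step i=4: Q has 4 at row 4, column 1; remove 4 from row 4 of P and reverse-bump: 4 enters row 3 and ejects 3; 3 enters row 2 and ejects 2; 2 enters row 1 and ejects 1. So w(4) = 1. P is now [[2], [3], [4]].
Step i=3: Q has 3 at row 3, column 1; remove 4 from row 3 of P and reverse-bump: 4 enters row 2 and ejects 3; 3 enters row 1 and ejects 2. So w(3) = 2. P is now [[3], [4]].
Step i=2: Q has 2 at row 2, column 1; remove 4 from row 2 of P and reverse-bump: 4 enters row 1 and ejects 3. So w(2) = 3. P is now [[4]].
Step i=1: Q has 1 at row 1, column 1; remove that cell from P, ejecting 4. So w(1) = 4. P is now [].

So w = 4 3 2 1 5.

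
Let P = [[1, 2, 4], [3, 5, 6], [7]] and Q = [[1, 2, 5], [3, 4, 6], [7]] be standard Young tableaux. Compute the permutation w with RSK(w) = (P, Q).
Reverse the RSK construction: for i from n down to 1, find the cell of Q containing i, remove the entry at that cell from P, and reverse-bump it up through P; the value ejected from row 1 is w(i).

Step i=7: Q has 7 at row 3, column 1; remove 7 from row 3 of P and reverse-bump: 7 enters row 2 and ejects 6; 6 enters row 1 and ejects 4. So w(7) = 4. P is now [[1, 2, 6], [3, 5, 7]].
Step i=6: Q has 6 at row 2, column 3; remove 7 from row 2 of P and reverse-bump: 7 enters row 1 and ejects 6. So w(6) = 6. P is now [[1, 2, 7], [3, 5]].
Step i=5: Q has 5 at row 1, column 3; remove that cell from P, ejecting 7. So w(5) = 7. P is now [[1, 2], [3, 5]].
Step i=4: Q has 4 at row 2, column 2; remove 5 from row 2 of P and reverse-bump: 5 enters row 1 and ejects 2. So w(4) = 2. P is now [[1, 5], [3]].
Step i=3: Q has 3 at row 2, column 1; remove 3 from row 2 of P and reverse-bump: 3 enters row 1 and ejects 1. So w(3) = 1. P is now [[3, 5]].
Step i=2: Q has 2 at row 1, column 2; remove that cell from P, ejecting 5. So w(2) = 5. P is now [[3]].
Step i=1: Q has 1 at row 1, column 1; remove that cell from P, ejecting 3. So w(1) = 3. P is now [].

So w = 3 5 1 2 7 6 4.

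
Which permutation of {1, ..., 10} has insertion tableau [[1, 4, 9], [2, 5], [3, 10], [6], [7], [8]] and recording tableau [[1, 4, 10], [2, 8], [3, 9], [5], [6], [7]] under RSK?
Reverse the RSK construction: for i from n down to 1, find the cell of Q containing i, remove the entry at that cell from P, and reverse-bump it up through P; the value ejected from row 1 is w(i).

Step i=10: Q has 10 at row 1, column 3; remove that cell from P, ejecting 9. So w(10) = 9. P is now [[1, 4], [2, 5], [3, 10], [6], [7], [8]].
Step i=9: Q has 9 at row 3, column 2; remove 10 from row 3 of P and reverse-bump: 10 enters row 2 and ejects 5; 5 enters row 1 and ejects 4. So w(9) = 4. P is now [[1, 5], [2, 10], [3], [6], [7], [8]].
Step i=8: Q has 8 at row 2, column 2; remove 10 from row 2 of P and reverse-bump: 10 enters row 1 and ejects 5. So w(8) = 5. P is now [[1, 10], [2], [3], [6], [7], [8]].
Step i=7: Q has 7 at row 6, column 1; remove 8 from row 6 of P and reverse-bump: 8 enters row 5 and ejects 7; 7 enters row 4 and ejects 6; 6 enters row 3 and ejects 3; 3 enters row 2 and ejects 2; 2 enters row 1 and ejects 1. So w(7) = 1. P is now [[2, 10], [3], [6], [7], [8]].
Step i=6: Q has 6 at row 5, column 1; remove 8 from row 5 of P and reverse-bump: 8 enters row 4 and ejects 7; 7 enters row 3 and ejects 6; 6 enters row 2 and ejects 3; 3 enters row 1 and ejects 2. So w(6) = 2. P is now [[3, 10], [6], [7], [8]].
Step i=5: Q has 5 at row 4, column 1; remove 8 from row 4 of P and reverse-bump: 8 enters row 3 and ejects 7; 7 enters row 2 and ejects 6; 6 enters row 1 and ejects 3. So w(5) = 3. P is now [[6, 10], [7], [8]].
Step i=4: Q has 4 at row 1, column 2; remove that cell from P, ejecting 10. So w(4) = 10. P is now [[6], [7], [8]].
Step i=3: Q has 3 at row 3, column 1; remove 8 from row 3 of P and reverse-bump: 8 enters row 2 and ejects 7; 7 enters row 1 and ejects 6. So w(3) = 6. P is now [[7], [8]].
Step i=2: Q has 2 at row 2, column 1; remove 8 from row 2 of P and reverse-bump: 8 enters row 1 and ejects 7. So w(2) = 7. P is now [[8]].
Step i=1: Q has 1 at row 1, column 1; remove that cell from P, ejecting 8. So w(1) = 8. P is now [].

So w = 8 7 6 10 3 2 1 5 4 9.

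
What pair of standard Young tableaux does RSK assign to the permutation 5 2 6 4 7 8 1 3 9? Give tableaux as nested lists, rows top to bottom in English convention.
P = [[1, 3, 7, 8, 9], [2, 4], [5, 6]], Q = [[1, 3, 5, 6, 9], [2, 4], [7, 8]]

Insert each entry of the permutation into P by Schensted row insertion, recording in Q the position of each new cell.

After inserting 5: P = [[5]].
After inserting 2: P = [[2], [5]].
After inserting 6: P = [[2, 6], [5]].
After inserting 4: P = [[2, 4], [5, 6]].
After inserting 7: P = [[2, 4, 7], [5, 6]].
After inserting 8: P = [[2, 4, 7, 8], [5, 6]].
After inserting 1: P = [[1, 4, 7, 8], [2, 6], [5]].
After inserting 3: P = [[1, 3, 7, 8], [2, 4], [5, 6]].
After inserting 9: P = [[1, 3, 7, 8, 9], [2, 4], [5, 6]].

So P = [[1, 3, 7, 8, 9], [2, 4], [5, 6]], Q = [[1, 3, 5, 6, 9], [2, 4], [7, 8]].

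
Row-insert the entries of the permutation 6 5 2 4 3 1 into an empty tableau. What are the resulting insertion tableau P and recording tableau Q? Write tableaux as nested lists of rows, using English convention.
P = [[1, 3], [2], [4], [5], [6]], Q = [[1, 4], [2], [3], [5], [6]]

Insert each entry of the permutation into P by Schensted row insertion, recording in Q the position of each new cell.

After inserting 6: P = [[6]].
After inserting 5: P = [[5], [6]].
After inserting 2: P = [[2], [5], [6]].
After inserting 4: P = [[2, 4], [5], [6]].
After inserting 3: P = [[2, 3], [4], [5], [6]].
After inserting 1: P = [[1, 3], [2], [4], [5], [6]].

So P = [[1, 3], [2], [4], [5], [6]], Q = [[1, 4], [2], [3], [5], [6]].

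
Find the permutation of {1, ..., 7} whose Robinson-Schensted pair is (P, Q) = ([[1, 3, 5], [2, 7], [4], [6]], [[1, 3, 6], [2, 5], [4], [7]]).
6 4 7 2 3 5 1

Reverse the RSK construction: for i from n down to 1, find the cell of Q containing i, remove the entry at that cell from P, and reverse-bump it up through P; the value ejected from row 1 is w(i).

Step i=7: Q has 7 at row 4, column 1; remove 6 from row 4 of P and reverse-bump: 6 enters row 3 and ejects 4; 4 enters row 2 and ejects 2; 2 enters row 1 and ejects 1. So w(7) = 1. P is now [[2, 3, 5], [4, 7], [6]].
Step i=6: Q has 6 at row 1, column 3; remove that cell from P, ejecting 5. So w(6) = 5. P is now [[2, 3], [4, 7], [6]].
Step i=5: Q has 5 at row 2, column 2; remove 7 from row 2 of P and reverse-bump: 7 enters row 1 and ejects 3. So w(5) = 3. P is now [[2, 7], [4], [6]].
Step i=4: Q has 4 at row 3, column 1; remove 6 from row 3 of P and reverse-bump: 6 enters row 2 and ejects 4; 4 enters row 1 and ejects 2. So w(4) = 2. P is now [[4, 7], [6]].
Step i=3: Q has 3 at row 1, column 2; remove that cell from P, ejecting 7. So w(3) = 7. P is now [[4], [6]].
Step i=2: Q has 2 at row 2, column 1; remove 6 from row 2 of P and reverse-bump: 6 enters row 1 and ejects 4. So w(2) = 4. P is now [[6]].
Step i=1: Q has 1 at row 1, column 1; remove that cell from P, ejecting 6. So w(1) = 6. P is now [].

So w = 6 4 7 2 3 5 1.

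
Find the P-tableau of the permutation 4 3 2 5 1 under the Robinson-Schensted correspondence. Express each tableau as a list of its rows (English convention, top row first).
Insert 4: appended to row 1. P = [[4]].
Insert 3: 3 bumps 4 from row 1; 4 starts row 2. P = [[3], [4]].
Insert 2: 2 bumps 3 from row 1; 3 bumps 4 from row 2; 4 starts row 3. P = [[2], [3], [4]].
Insert 5: appended to row 1. P = [[2, 5], [3], [4]].
Insert 1: 1 bumps 2 from row 1; 2 bumps 3 from row 2; 3 bumps 4 from row 3; 4 starts row 4. P = [[1, 5], [2], [3], [4]].

So P = [[1, 5], [2], [3], [4]].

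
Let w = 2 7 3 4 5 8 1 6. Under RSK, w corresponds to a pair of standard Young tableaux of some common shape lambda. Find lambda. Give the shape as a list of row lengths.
RSK row insertion gives P = [[1, 3, 4, 5, 6], [2, 8], [7]], which has shape [5, 2, 1].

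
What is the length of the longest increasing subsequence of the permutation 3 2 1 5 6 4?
3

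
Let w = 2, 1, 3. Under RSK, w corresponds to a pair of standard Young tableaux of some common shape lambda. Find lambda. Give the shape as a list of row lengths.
[2, 1]

Row-insert each entry into an empty tableau.

After inserting 2: P = [[2]].
After inserting 1: P = [[1], [2]].
After inserting 3: P = [[1, 3], [2]].

The final insertion tableau P = [[1, 3], [2]] has shape [2, 1].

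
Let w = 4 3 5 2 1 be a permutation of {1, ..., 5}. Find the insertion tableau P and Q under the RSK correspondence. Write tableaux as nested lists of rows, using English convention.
P = [[1, 5], [2], [3], [4]], Q = [[1, 3], [2], [4], [5]]

Insert each entry of the permutation into P by Schensted row insertion, recording in Q the position of each new cell.

Insert 4: appended to row 1. P = [[4]].
Insert 3: 3 bumps 4 from row 1; 4 starts row 2. P = [[3], [4]].
Insert 5: appended to row 1. P = [[3, 5], [4]].
Insert 2: 2 bumps 3 from row 1; 3 bumps 4 from row 2; 4 starts row 3. P = [[2, 5], [3], [4]].
Insert 1: 1 bumps 2 from row 1; 2 bumps 3 from row 2; 3 bumps 4 from row 3; 4 starts row 4. P = [[1, 5], [2], [3], [4]].

So P = [[1, 5], [2], [3], [4]], Q = [[1, 3], [2], [4], [5]].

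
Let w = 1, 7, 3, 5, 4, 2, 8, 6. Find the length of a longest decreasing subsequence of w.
4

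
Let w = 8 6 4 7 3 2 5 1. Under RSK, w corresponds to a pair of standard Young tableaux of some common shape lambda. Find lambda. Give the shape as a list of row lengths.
RSK row insertion gives P = [[1, 5], [2, 7], [3], [4], [6], [8]], which has shape [2, 2, 1, 1, 1, 1].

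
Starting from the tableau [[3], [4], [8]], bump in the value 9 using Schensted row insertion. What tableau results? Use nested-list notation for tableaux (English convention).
[[3, 9], [4], [8]]

9 is larger than every entry of row 1, so it is appended to row 1. The new tableau is [[3, 9], [4], [8]].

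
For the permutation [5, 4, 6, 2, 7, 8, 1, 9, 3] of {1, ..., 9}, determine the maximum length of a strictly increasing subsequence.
5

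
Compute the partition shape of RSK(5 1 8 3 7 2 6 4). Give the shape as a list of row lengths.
[3, 2, 2, 1]

Row-insert each entry into an empty tableau.

After inserting 5: P = [[5]].
After inserting 1: P = [[1], [5]].
After inserting 8: P = [[1, 8], [5]].
After inserting 3: P = [[1, 3], [5, 8]].
After inserting 7: P = [[1, 3, 7], [5, 8]].
After inserting 2: P = [[1, 2, 7], [3, 8], [5]].
After inserting 6: P = [[1, 2, 6], [3, 7], [5, 8]].
After inserting 4: P = [[1, 2, 4], [3, 6], [5, 7], [8]].

The final insertion tableau P = [[1, 2, 4], [3, 6], [5, 7], [8]] has shape [3, 2, 2, 1].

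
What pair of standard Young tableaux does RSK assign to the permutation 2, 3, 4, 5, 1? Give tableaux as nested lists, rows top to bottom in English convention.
P = [[1, 3, 4, 5], [2]], Q = [[1, 2, 3, 4], [5]]

Insert each entry of the permutation into P by Schensted row insertion, recording in Q the position of each new cell.

Insert 2: appended to row 1. P = [[2]], Q = [[1]].
Insert 3: appended to row 1. P = [[2, 3]], Q = [[1, 2]].
Insert 4: appended to row 1. P = [[2, 3, 4]], Q = [[1, 2, 3]].
Insert 5: appended to row 1. P = [[2, 3, 4, 5]], Q = [[1, 2, 3, 4]].
Insert 1: 1 bumps 2 from row 1; 2 starts row 2. P = [[1, 3, 4, 5], [2]], Q = [[1, 2, 3, 4], [5]].

So P = [[1, 3, 4, 5], [2]], Q = [[1, 2, 3, 4], [5]].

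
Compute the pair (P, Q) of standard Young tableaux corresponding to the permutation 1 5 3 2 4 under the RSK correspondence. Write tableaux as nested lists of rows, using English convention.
P = [[1, 2, 4], [3], [5]], Q = [[1, 2, 5], [3], [4]]

Insert each entry of the permutation into P by Schensted row insertion, recording in Q the position of each new cell.

After inserting 1: P = [[1]].
After inserting 5: P = [[1, 5]].
After inserting 3: P = [[1, 3], [5]].
After inserting 2: P = [[1, 2], [3], [5]].
After inserting 4: P = [[1, 2, 4], [3], [5]].

So P = [[1, 2, 4], [3], [5]], Q = [[1, 2, 5], [3], [4]].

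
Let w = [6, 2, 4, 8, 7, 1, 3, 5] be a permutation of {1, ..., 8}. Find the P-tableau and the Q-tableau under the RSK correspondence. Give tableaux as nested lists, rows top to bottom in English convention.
Insert each entry of the permutation into P by Schensted row insertion, recording in Q the position of each new cell.

Insert 6: appended to row 1. P = [[6]].
Insert 2: 2 bumps 6 from row 1; 6 starts row 2. P = [[2], [6]].
Insert 4: appended to row 1. P = [[2, 4], [6]].
Insert 8: appended to row 1. P = [[2, 4, 8], [6]].
Insert 7: 7 bumps 8 from row 1; 8 appends to row 2. P = [[2, 4, 7], [6, 8]].
Insert 1: 1 bumps 2 from row 1; 2 bumps 6 from row 2; 6 starts row 3. P = [[1, 4, 7], [2, 8], [6]].
Insert 3: 3 bumps 4 from row 1; 4 bumps 8 from row 2; 8 appends to row 3. P = [[1, 3, 7], [2, 4], [6, 8]].
Insert 5: 5 bumps 7 from row 1; 7 appends to row 2. P = [[1, 3, 5], [2, 4, 7], [6, 8]].

So P = [[1, 3, 5], [2, 4, 7], [6, 8]], Q = [[1, 3, 4], [2, 5, 8], [6, 7]].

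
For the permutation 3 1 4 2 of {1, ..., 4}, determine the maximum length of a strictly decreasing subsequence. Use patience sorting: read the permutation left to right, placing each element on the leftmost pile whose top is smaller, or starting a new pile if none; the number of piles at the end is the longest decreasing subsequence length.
2

3: new pile. tops = [3]
1: new pile. tops = [3, 1]
4: onto pile 1 (replacing 3). tops = [4, 1]
2: onto pile 2 (replacing 1). tops = [4, 2]

2 piles, so the longest decreasing subsequence has length 2.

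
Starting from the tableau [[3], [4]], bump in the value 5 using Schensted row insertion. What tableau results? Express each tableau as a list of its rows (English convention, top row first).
[[3, 5], [4]]

5 is larger than every entry of row 1, so it is appended to row 1. The new tableau is [[3, 5], [4]].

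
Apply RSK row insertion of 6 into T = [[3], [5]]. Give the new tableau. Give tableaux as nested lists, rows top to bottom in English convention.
[[3, 6], [5]]

6 is larger than every entry of row 1, so it is appended to row 1. The new tableau is [[3, 6], [5]].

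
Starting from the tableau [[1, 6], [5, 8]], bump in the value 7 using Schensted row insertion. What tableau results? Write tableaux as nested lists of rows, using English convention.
7 is larger than every entry of row 1, so it is appended to row 1. The new tableau is [[1, 6, 7], [5, 8]].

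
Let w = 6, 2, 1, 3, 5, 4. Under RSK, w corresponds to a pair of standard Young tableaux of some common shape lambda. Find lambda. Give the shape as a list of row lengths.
[3, 2, 1]

Row-insert each entry into an empty tableau.

After inserting 6: P = [[6]].
After inserting 2: P = [[2], [6]].
After inserting 1: P = [[1], [2], [6]].
After inserting 3: P = [[1, 3], [2], [6]].
After inserting 5: P = [[1, 3, 5], [2], [6]].
After inserting 4: P = [[1, 3, 4], [2, 5], [6]].

The final insertion tableau P = [[1, 3, 4], [2, 5], [6]] has shape [3, 2, 1].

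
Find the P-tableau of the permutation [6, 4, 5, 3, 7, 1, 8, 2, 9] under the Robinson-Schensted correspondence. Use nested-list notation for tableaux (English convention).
P = [[1, 2, 7, 8, 9], [3, 5], [4], [6]]

Insert 6: appended to row 1. P = [[6]].
Insert 4: 4 bumps 6 from row 1; 6 starts row 2. P = [[4], [6]].
Insert 5: appended to row 1. P = [[4, 5], [6]].
Insert 3: 3 bumps 4 from row 1; 4 bumps 6 from row 2; 6 starts row 3. P = [[3, 5], [4], [6]].
Insert 7: appended to row 1. P = [[3, 5, 7], [4], [6]].
Insert 1: 1 bumps 3 from row 1; 3 bumps 4 from row 2; 4 bumps 6 from row 3; 6 starts row 4. P = [[1, 5, 7], [3], [4], [6]].
Insert 8: appended to row 1. P = [[1, 5, 7, 8], [3], [4], [6]].
Insert 2: 2 bumps 5 from row 1; 5 appends to row 2. P = [[1, 2, 7, 8], [3, 5], [4], [6]].
Insert 9: appended to row 1. P = [[1, 2, 7, 8, 9], [3, 5], [4], [6]].

So P = [[1, 2, 7, 8, 9], [3, 5], [4], [6]].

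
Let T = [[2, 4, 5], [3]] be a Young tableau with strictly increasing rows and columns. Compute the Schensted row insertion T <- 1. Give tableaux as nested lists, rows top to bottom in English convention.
[[1, 4, 5], [2], [3]]

In row 1, 1 replaces 2 (the leftmost entry greater than 1); 2 is bumped to row 2. In row 2, 2 replaces 3 (the leftmost entry greater than 2); 3 is bumped to row 3. 3 starts a new row 3. The new tableau is [[1, 4, 5], [2], [3]].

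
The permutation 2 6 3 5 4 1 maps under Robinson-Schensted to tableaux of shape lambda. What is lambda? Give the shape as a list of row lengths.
[3, 1, 1, 1]

Row-insert each entry into an empty tableau.

After inserting 2: P = [[2]].
After inserting 6: P = [[2, 6]].
After inserting 3: P = [[2, 3], [6]].
After inserting 5: P = [[2, 3, 5], [6]].
After inserting 4: P = [[2, 3, 4], [5], [6]].
After inserting 1: P = [[1, 3, 4], [2], [5], [6]].

The final insertion tableau P = [[1, 3, 4], [2], [5], [6]] has shape [3, 1, 1, 1].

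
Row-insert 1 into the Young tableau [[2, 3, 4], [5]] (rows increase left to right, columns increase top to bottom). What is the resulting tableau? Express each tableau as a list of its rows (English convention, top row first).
[[1, 3, 4], [2], [5]]

In row 1, 1 replaces 2 (the leftmost entry greater than 1); 2 is bumped to row 2. In row 2, 2 replaces 5 (the leftmost entry greater than 2); 5 is bumped to row 3. 5 starts a new row 3. The new tableau is [[1, 3, 4], [2], [5]].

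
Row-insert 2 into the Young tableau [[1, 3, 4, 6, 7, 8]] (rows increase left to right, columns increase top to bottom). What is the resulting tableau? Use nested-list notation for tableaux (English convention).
In row 1, 2 replaces 3 (the leftmost entry greater than 2); 3 is bumped to row 2. 3 starts a new row 2. The new tableau is [[1, 2, 4, 6, 7, 8], [3]].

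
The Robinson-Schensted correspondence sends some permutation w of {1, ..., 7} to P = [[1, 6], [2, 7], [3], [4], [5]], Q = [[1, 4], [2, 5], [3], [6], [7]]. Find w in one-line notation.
Reverse RSK: for i = n, n-1, ..., 1, locate i in Q, remove the corresponding corner cell from P, and reverse-bump its entry up through P; the value ejected from row 1 is w(i).

So w = 5 4 3 7 6 2 1.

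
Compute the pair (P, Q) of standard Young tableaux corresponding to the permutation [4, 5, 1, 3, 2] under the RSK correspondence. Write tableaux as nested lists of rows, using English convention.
Insert each entry of the permutation into P by Schensted row insertion, recording in Q the position of each new cell.

Insert 4: appended to row 1. P = [[4]].
Insert 5: appended to row 1. P = [[4, 5]].
Insert 1: 1 bumps 4 from row 1; 4 starts row 2. P = [[1, 5], [4]].
Insert 3: 3 bumps 5 from row 1; 5 appends to row 2. P = [[1, 3], [4, 5]].
Insert 2: 2 bumps 3 from row 1; 3 bumps 4 from row 2; 4 starts row 3. P = [[1, 2], [3, 5], [4]].

So P = [[1, 2], [3, 5], [4]], Q = [[1, 2], [3, 4], [5]].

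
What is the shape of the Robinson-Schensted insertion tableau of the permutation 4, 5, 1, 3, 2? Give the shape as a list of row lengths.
[2, 2, 1]

Row-insert each entry into an empty tableau.

After inserting 4: P = [[4]].
After inserting 5: P = [[4, 5]].
After inserting 1: P = [[1, 5], [4]].
After inserting 3: P = [[1, 3], [4, 5]].
After inserting 2: P = [[1, 2], [3, 5], [4]].

The final insertion tableau P = [[1, 2], [3, 5], [4]] has shape [2, 2, 1].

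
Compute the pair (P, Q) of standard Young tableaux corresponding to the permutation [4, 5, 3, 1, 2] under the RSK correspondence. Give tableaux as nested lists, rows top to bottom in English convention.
P = [[1, 2], [3, 5], [4]], Q = [[1, 2], [3, 5], [4]]

Insert each entry of the permutation into P by Schensted row insertion, recording in Q the position of each new cell.

Insert 4: appended to row 1. P = [[4]].
Insert 5: appended to row 1. P = [[4, 5]].
Insert 3: 3 bumps 4 from row 1; 4 starts row 2. P = [[3, 5], [4]].
Insert 1: 1 bumps 3 from row 1; 3 bumps 4 from row 2; 4 starts row 3. P = [[1, 5], [3], [4]].
Insert 2: 2 bumps 5 from row 1; 5 appends to row 2. P = [[1, 2], [3, 5], [4]].

So P = [[1, 2], [3, 5], [4]], Q = [[1, 2], [3, 5], [4]].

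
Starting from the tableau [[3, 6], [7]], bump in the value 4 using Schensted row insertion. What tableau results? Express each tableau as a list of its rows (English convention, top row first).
In row 1, 4 replaces 6 (the leftmost entry greater than 4); 6 is bumped to row 2. In row 2, 6 replaces 7 (the leftmost entry greater than 6); 7 is bumped to row 3. 7 starts a new row 3. The new tableau is [[3, 4], [6], [7]].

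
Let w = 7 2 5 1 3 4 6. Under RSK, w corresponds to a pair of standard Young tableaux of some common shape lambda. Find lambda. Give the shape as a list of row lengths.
Row-insert each entry into an empty tableau.

After inserting 7: P = [[7]].
After inserting 2: P = [[2], [7]].
After inserting 5: P = [[2, 5], [7]].
After inserting 1: P = [[1, 5], [2], [7]].
After inserting 3: P = [[1, 3], [2, 5], [7]].
After inserting 4: P = [[1, 3, 4], [2, 5], [7]].
After inserting 6: P = [[1, 3, 4, 6], [2, 5], [7]].

The final insertion tableau P = [[1, 3, 4, 6], [2, 5], [7]] has shape [4, 2, 1].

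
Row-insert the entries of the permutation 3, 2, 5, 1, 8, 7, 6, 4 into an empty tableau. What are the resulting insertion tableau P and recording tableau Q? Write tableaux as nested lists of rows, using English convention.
P = [[1, 4, 6], [2, 5], [3, 7], [8]], Q = [[1, 3, 5], [2, 6], [4, 7], [8]]

Insert each entry of the permutation into P by Schensted row insertion, recording in Q the position of each new cell.

Insert 3: appended to row 1. P = [[3]].
Insert 2: 2 bumps 3 from row 1; 3 starts row 2. P = [[2], [3]].
Insert 5: appended to row 1. P = [[2, 5], [3]].
Insert 1: 1 bumps 2 from row 1; 2 bumps 3 from row 2; 3 starts row 3. P = [[1, 5], [2], [3]].
Insert 8: appended to row 1. P = [[1, 5, 8], [2], [3]].
Insert 7: 7 bumps 8 from row 1; 8 appends to row 2. P = [[1, 5, 7], [2, 8], [3]].
Insert 6: 6 bumps 7 from row 1; 7 bumps 8 from row 2; 8 appends to row 3. P = [[1, 5, 6], [2, 7], [3, 8]].
Insert 4: 4 bumps 5 from row 1; 5 bumps 7 from row 2; 7 bumps 8 from row 3; 8 starts row 4. P = [[1, 4, 6], [2, 5], [3, 7], [8]].

So P = [[1, 4, 6], [2, 5], [3, 7], [8]], Q = [[1, 3, 5], [2, 6], [4, 7], [8]].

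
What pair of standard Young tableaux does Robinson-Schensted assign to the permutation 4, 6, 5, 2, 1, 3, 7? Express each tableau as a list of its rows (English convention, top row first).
Insert each entry of the permutation into P by Schensted row insertion, recording in Q the position of each new cell.

Insert 4: appended to row 1. P = [[4]].
Insert 6: appended to row 1. P = [[4, 6]].
Insert 5: 5 bumps 6 from row 1; 6 starts row 2. P = [[4, 5], [6]].
Insert 2: 2 bumps 4 from row 1; 4 bumps 6 from row 2; 6 starts row 3. P = [[2, 5], [4], [6]].
Insert 1: 1 bumps 2 from row 1; 2 bumps 4 from row 2; 4 bumps 6 from row 3; 6 starts row 4. P = [[1, 5], [2], [4], [6]].
Insert 3: 3 bumps 5 from row 1; 5 appends to row 2. P = [[1, 3], [2, 5], [4], [6]].
Insert 7: appended to row 1. P = [[1, 3, 7], [2, 5], [4], [6]].

So P = [[1, 3, 7], [2, 5], [4], [6]], Q = [[1, 2, 7], [3, 6], [4], [5]].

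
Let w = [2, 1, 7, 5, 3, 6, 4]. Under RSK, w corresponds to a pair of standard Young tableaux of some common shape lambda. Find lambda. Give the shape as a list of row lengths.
[3, 3, 1]

Row-insert each entry into an empty tableau.

After inserting 2: P = [[2]].
After inserting 1: P = [[1], [2]].
After inserting 7: P = [[1, 7], [2]].
After inserting 5: P = [[1, 5], [2, 7]].
After inserting 3: P = [[1, 3], [2, 5], [7]].
After inserting 6: P = [[1, 3, 6], [2, 5], [7]].
After inserting 4: P = [[1, 3, 4], [2, 5, 6], [7]].

The final insertion tableau P = [[1, 3, 4], [2, 5, 6], [7]] has shape [3, 3, 1].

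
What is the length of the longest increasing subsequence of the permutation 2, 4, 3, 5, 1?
3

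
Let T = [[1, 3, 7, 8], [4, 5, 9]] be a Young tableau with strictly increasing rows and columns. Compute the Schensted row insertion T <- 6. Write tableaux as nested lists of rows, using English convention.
In row 1, 6 replaces 7 (the leftmost entry greater than 6); 7 is bumped to row 2. In row 2, 7 replaces 9 (the leftmost entry greater than 7); 9 is bumped to row 3. 9 starts a new row 3. The new tableau is [[1, 3, 6, 8], [4, 5, 7], [9]].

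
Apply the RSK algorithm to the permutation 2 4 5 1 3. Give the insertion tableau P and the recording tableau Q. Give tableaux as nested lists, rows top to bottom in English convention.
P = [[1, 3, 5], [2, 4]], Q = [[1, 2, 3], [4, 5]]

Insert each entry of the permutation into P by Schensted row insertion, recording in Q the position of each new cell.

Insert 2: appended to row 1. P = [[2]], Q = [[1]].
Insert 4: appended to row 1. P = [[2, 4]], Q = [[1, 2]].
Insert 5: appended to row 1. P = [[2, 4, 5]], Q = [[1, 2, 3]].
Insert 1: 1 bumps 2 from row 1; 2 starts row 2. P = [[1, 4, 5], [2]], Q = [[1, 2, 3], [4]].
Insert 3: 3 bumps 4 from row 1; 4 appends to row 2. P = [[1, 3, 5], [2, 4]], Q = [[1, 2, 3], [4, 5]].

So P = [[1, 3, 5], [2, 4]], Q = [[1, 2, 3], [4, 5]].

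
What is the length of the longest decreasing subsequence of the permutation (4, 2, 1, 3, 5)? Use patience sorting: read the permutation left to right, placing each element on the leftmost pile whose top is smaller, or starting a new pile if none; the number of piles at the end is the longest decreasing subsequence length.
3

4: new pile. tops = [4]
2: new pile. tops = [4, 2]
1: new pile. tops = [4, 2, 1]
3: onto pile 2 (replacing 2). tops = [4, 3, 1]
5: onto pile 1 (replacing 4). tops = [5, 3, 1]

3 piles, so the longest decreasing subsequence has length 3.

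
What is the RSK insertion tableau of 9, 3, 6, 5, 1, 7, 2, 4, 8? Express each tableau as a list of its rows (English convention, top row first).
P = [[1, 2, 4, 8], [3, 5, 7], [6], [9]]

Insert 9: appended to row 1. P = [[9]].
Insert 3: 3 bumps 9 from row 1; 9 starts row 2. P = [[3], [9]].
Insert 6: appended to row 1. P = [[3, 6], [9]].
Insert 5: 5 bumps 6 from row 1; 6 bumps 9 from row 2; 9 starts row 3. P = [[3, 5], [6], [9]].
Insert 1: 1 bumps 3 from row 1; 3 bumps 6 from row 2; 6 bumps 9 from row 3; 9 starts row 4. P = [[1, 5], [3], [6], [9]].
Insert 7: appended to row 1. P = [[1, 5, 7], [3], [6], [9]].
Insert 2: 2 bumps 5 from row 1; 5 appends to row 2. P = [[1, 2, 7], [3, 5], [6], [9]].
Insert 4: 4 bumps 7 from row 1; 7 appends to row 2. P = [[1, 2, 4], [3, 5, 7], [6], [9]].
Insert 8: appended to row 1. P = [[1, 2, 4, 8], [3, 5, 7], [6], [9]].

So P = [[1, 2, 4, 8], [3, 5, 7], [6], [9]].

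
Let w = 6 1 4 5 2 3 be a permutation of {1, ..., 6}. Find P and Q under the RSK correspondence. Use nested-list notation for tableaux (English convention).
P = [[1, 2, 3], [4, 5], [6]], Q = [[1, 3, 4], [2, 6], [5]]

Insert each entry of the permutation into P by Schensted row insertion, recording in Q the position of each new cell.

Insert 6: appended to row 1. P = [[6]].
Insert 1: 1 bumps 6 from row 1; 6 starts row 2. P = [[1], [6]].
Insert 4: appended to row 1. P = [[1, 4], [6]].
Insert 5: appended to row 1. P = [[1, 4, 5], [6]].
Insert 2: 2 bumps 4 from row 1; 4 bumps 6 from row 2; 6 starts row 3. P = [[1, 2, 5], [4], [6]].
Insert 3: 3 bumps 5 from row 1; 5 appends to row 2. P = [[1, 2, 3], [4, 5], [6]].

So P = [[1, 2, 3], [4, 5], [6]], Q = [[1, 3, 4], [2, 6], [5]].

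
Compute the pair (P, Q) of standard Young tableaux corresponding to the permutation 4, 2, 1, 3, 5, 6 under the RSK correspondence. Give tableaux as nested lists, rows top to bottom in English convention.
Insert each entry of the permutation into P by Schensted row insertion, recording in Q the position of each new cell.

Insert 4: appended to row 1. P = [[4]].
Insert 2: 2 bumps 4 from row 1; 4 starts row 2. P = [[2], [4]].
Insert 1: 1 bumps 2 from row 1; 2 bumps 4 from row 2; 4 starts row 3. P = [[1], [2], [4]].
Insert 3: appended to row 1. P = [[1, 3], [2], [4]].
Insert 5: appended to row 1. P = [[1, 3, 5], [2], [4]].
Insert 6: appended to row 1. P = [[1, 3, 5, 6], [2], [4]].

So P = [[1, 3, 5, 6], [2], [4]], Q = [[1, 4, 5, 6], [2], [3]].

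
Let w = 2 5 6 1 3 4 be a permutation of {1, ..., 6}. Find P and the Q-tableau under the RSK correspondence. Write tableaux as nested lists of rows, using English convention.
Insert each entry of the permutation into P by Schensted row insertion, recording in Q the position of each new cell.

Insert 2: appended to row 1. P = [[2]], Q = [[1]].
Insert 5: appended to row 1. P = [[2, 5]], Q = [[1, 2]].
Insert 6: appended to row 1. P = [[2, 5, 6]], Q = [[1, 2, 3]].
Insert 1: 1 bumps 2 from row 1; 2 starts row 2. P = [[1, 5, 6], [2]], Q = [[1, 2, 3], [4]].
Insert 3: 3 bumps 5 from row 1; 5 appends to row 2. P = [[1, 3, 6], [2, 5]], Q = [[1, 2, 3], [4, 5]].
Insert 4: 4 bumps 6 from row 1; 6 appends to row 2. P = [[1, 3, 4], [2, 5, 6]], Q = [[1, 2, 3], [4, 5, 6]].

So P = [[1, 3, 4], [2, 5, 6]], Q = [[1, 2, 3], [4, 5, 6]].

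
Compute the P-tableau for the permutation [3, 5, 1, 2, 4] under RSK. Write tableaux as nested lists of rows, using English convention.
After inserting 3: P = [[3]].
After inserting 5: P = [[3, 5]].
After inserting 1: P = [[1, 5], [3]].
After inserting 2: P = [[1, 2], [3, 5]].
After inserting 4: P = [[1, 2, 4], [3, 5]].

So P = [[1, 2, 4], [3, 5]].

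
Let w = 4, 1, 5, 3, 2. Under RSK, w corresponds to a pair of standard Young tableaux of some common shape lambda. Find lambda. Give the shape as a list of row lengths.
[2, 2, 1]

Row-insert each entry into an empty tableau.

After inserting 4: P = [[4]].
After inserting 1: P = [[1], [4]].
After inserting 5: P = [[1, 5], [4]].
After inserting 3: P = [[1, 3], [4, 5]].
After inserting 2: P = [[1, 2], [3, 5], [4]].

The final insertion tableau P = [[1, 2], [3, 5], [4]] has shape [2, 2, 1].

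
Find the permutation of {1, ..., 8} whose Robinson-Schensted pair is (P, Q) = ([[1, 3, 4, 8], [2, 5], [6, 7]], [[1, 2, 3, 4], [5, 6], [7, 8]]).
Reverse the RSK construction: for i from n down to 1, find the cell of Q containing i, remove the entry at that cell from P, and reverse-bump it up through P; the value ejected from row 1 is w(i).

Step i=8: Q has 8 at row 3, column 2; remove 7 from row 3 of P and reverse-bump: 7 enters row 2 and ejects 5; 5 enters row 1 and ejects 4. So w(8) = 4. P is now [[1, 3, 5, 8], [2, 7], [6]].
Step i=7: Q has 7 at row 3, column 1; remove 6 from row 3 of P and reverse-bump: 6 enters row 2 and ejects 2; 2 enters row 1 and ejects 1. So w(7) = 1. P is now [[2, 3, 5, 8], [6, 7]].
Step i=6: Q has 6 at row 2, column 2; remove 7 from row 2 of P and reverse-bump: 7 enters row 1 and ejects 5. So w(6) = 5. P is now [[2, 3, 7, 8], [6]].
Step i=5: Q has 5 at row 2, column 1; remove 6 from row 2 of P and reverse-bump: 6 enters row 1 and ejects 3. So w(5) = 3. P is now [[2, 6, 7, 8]].
Step i=4: Q has 4 at row 1, column 4; remove that cell from P, ejecting 8. So w(4) = 8. P is now [[2, 6, 7]].
Step i=3: Q has 3 at row 1, column 3; remove that cell from P, ejecting 7. So w(3) = 7. P is now [[2, 6]].
Step i=2: Q has 2 at row 1, column 2; remove that cell from P, ejecting 6. So w(2) = 6. P is now [[2]].
Step i=1: Q has 1 at row 1, column 1; remove that cell from P, ejecting 2. So w(1) = 2. P is now [].

So w = 2 6 7 8 3 5 1 4.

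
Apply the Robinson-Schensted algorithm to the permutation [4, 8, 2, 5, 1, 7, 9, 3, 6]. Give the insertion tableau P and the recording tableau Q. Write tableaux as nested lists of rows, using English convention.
Insert each entry of the permutation into P by Schensted row insertion, recording in Q the position of each new cell.

Insert 4: appended to row 1. P = [[4]].
Insert 8: appended to row 1. P = [[4, 8]].
Insert 2: 2 bumps 4 from row 1; 4 starts row 2. P = [[2, 8], [4]].
Insert 5: 5 bumps 8 from row 1; 8 appends to row 2. P = [[2, 5], [4, 8]].
Insert 1: 1 bumps 2 from row 1; 2 bumps 4 from row 2; 4 starts row 3. P = [[1, 5], [2, 8], [4]].
Insert 7: appended to row 1. P = [[1, 5, 7], [2, 8], [4]].
Insert 9: appended to row 1. P = [[1, 5, 7, 9], [2, 8], [4]].
Insert 3: 3 bumps 5 from row 1; 5 bumps 8 from row 2; 8 appends to row 3. P = [[1, 3, 7, 9], [2, 5], [4, 8]].
Insert 6: 6 bumps 7 from row 1; 7 appends to row 2. P = [[1, 3, 6, 9], [2, 5, 7], [4, 8]].

So P = [[1, 3, 6, 9], [2, 5, 7], [4, 8]], Q = [[1, 2, 6, 7], [3, 4, 9], [5, 8]].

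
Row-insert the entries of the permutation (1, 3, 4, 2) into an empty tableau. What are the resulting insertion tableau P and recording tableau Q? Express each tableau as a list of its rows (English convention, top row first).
Insert each entry of the permutation into P by Schensted row insertion, recording in Q the position of each new cell.

Insert 1: appended to row 1. P = [[1]], Q = [[1]].
Insert 3: appended to row 1. P = [[1, 3]], Q = [[1, 2]].
Insert 4: appended to row 1. P = [[1, 3, 4]], Q = [[1, 2, 3]].
Insert 2: 2 bumps 3 from row 1; 3 starts row 2. P = [[1, 2, 4], [3]], Q = [[1, 2, 3], [4]].

So P = [[1, 2, 4], [3]], Q = [[1, 2, 3], [4]].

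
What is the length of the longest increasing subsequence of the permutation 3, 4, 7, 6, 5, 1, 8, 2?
4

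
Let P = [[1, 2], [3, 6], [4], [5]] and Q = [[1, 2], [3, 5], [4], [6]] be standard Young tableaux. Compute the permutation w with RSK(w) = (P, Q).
Reverse the RSK construction: for i from n down to 1, find the cell of Q containing i, remove the entry at that cell from P, and reverse-bump it up through P; the value ejected from row 1 is w(i).

Step i=6: Q has 6 at row 4, column 1; remove 5 from row 4 of P and reverse-bump: 5 enters row 3 and ejects 4; 4 enters row 2 and ejects 3; 3 enters row 1 and ejects 2. So w(6) = 2. P is now [[1, 3], [4, 6], [5]].
Step i=5: Q has 5 at row 2, column 2; remove 6 from row 2 of P and reverse-bump: 6 enters row 1 and ejects 3. So w(5) = 3. P is now [[1, 6], [4], [5]].
Step i=4: Q has 4 at row 3, column 1; remove 5 from row 3 of P and reverse-bump: 5 enters row 2 and ejects 4; 4 enters row 1 and ejects 1. So w(4) = 1. P is now [[4, 6], [5]].
Step i=3: Q has 3 at row 2, column 1; remove 5 from row 2 of P and reverse-bump: 5 enters row 1 and ejects 4. So w(3) = 4. P is now [[5, 6]].
Step i=2: Q has 2 at row 1, column 2; remove that cell from P, ejecting 6. So w(2) = 6. P is now [[5]].
Step i=1: Q has 1 at row 1, column 1; remove that cell from P, ejecting 5. So w(1) = 5. P is now [].

So w = 5 6 4 1 3 2.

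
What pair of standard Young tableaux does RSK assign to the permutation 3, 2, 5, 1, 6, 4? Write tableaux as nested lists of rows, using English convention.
P = [[1, 4, 6], [2, 5], [3]], Q = [[1, 3, 5], [2, 6], [4]]

Insert each entry of the permutation into P by Schensted row insertion, recording in Q the position of each new cell.

Insert 3: appended to row 1. P = [[3]], Q = [[1]].
Insert 2: 2 bumps 3 from row 1; 3 starts row 2. P = [[2], [3]], Q = [[1], [2]].
Insert 5: appended to row 1. P = [[2, 5], [3]], Q = [[1, 3], [2]].
Insert 1: 1 bumps 2 from row 1; 2 bumps 3 from row 2; 3 starts row 3. P = [[1, 5], [2], [3]], Q = [[1, 3], [2], [4]].
Insert 6: appended to row 1. P = [[1, 5, 6], [2], [3]], Q = [[1, 3, 5], [2], [4]].
Insert 4: 4 bumps 5 from row 1; 5 appends to row 2. P = [[1, 4, 6], [2, 5], [3]], Q = [[1, 3, 5], [2, 6], [4]].

So P = [[1, 4, 6], [2, 5], [3]], Q = [[1, 3, 5], [2, 6], [4]].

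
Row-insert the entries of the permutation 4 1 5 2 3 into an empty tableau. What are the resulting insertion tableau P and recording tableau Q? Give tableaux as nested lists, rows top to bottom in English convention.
P = [[1, 2, 3], [4, 5]], Q = [[1, 3, 5], [2, 4]]

Insert each entry of the permutation into P by Schensted row insertion, recording in Q the position of each new cell.

After inserting 4: P = [[4]].
After inserting 1: P = [[1], [4]].
After inserting 5: P = [[1, 5], [4]].
After inserting 2: P = [[1, 2], [4, 5]].
After inserting 3: P = [[1, 2, 3], [4, 5]].

So P = [[1, 2, 3], [4, 5]], Q = [[1, 3, 5], [2, 4]].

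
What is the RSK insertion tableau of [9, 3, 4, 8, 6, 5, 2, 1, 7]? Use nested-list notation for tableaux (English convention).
Insert 9: appended to row 1. P = [[9]].
Insert 3: 3 bumps 9 from row 1; 9 starts row 2. P = [[3], [9]].
Insert 4: appended to row 1. P = [[3, 4], [9]].
Insert 8: appended to row 1. P = [[3, 4, 8], [9]].
Insert 6: 6 bumps 8 from row 1; 8 bumps 9 from row 2; 9 starts row 3. P = [[3, 4, 6], [8], [9]].
Insert 5: 5 bumps 6 from row 1; 6 bumps 8 from row 2; 8 bumps 9 from row 3; 9 starts row 4. P = [[3, 4, 5], [6], [8], [9]].
Insert 2: 2 bumps 3 from row 1; 3 bumps 6 from row 2; 6 bumps 8 from row 3; 8 bumps 9 from row 4; 9 starts row 5. P = [[2, 4, 5], [3], [6], [8], [9]].
Insert 1: 1 bumps 2 from row 1; 2 bumps 3 from row 2; 3 bumps 6 from row 3; 6 bumps 8 from row 4; 8 bumps 9 from row 5; 9 starts row 6. P = [[1, 4, 5], [2], [3], [6], [8], [9]].
Insert 7: appended to row 1. P = [[1, 4, 5, 7], [2], [3], [6], [8], [9]].

So P = [[1, 4, 5, 7], [2], [3], [6], [8], [9]].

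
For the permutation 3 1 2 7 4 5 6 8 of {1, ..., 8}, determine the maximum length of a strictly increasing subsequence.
6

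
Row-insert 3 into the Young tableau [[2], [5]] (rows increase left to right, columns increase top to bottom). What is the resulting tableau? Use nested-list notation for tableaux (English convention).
[[2, 3], [5]]

3 is larger than every entry of row 1, so it is appended to row 1. The new tableau is [[2, 3], [5]].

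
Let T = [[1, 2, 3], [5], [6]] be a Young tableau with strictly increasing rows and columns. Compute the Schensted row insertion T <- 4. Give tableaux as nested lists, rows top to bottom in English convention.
[[1, 2, 3, 4], [5], [6]]

4 is larger than every entry of row 1, so it is appended to row 1. The new tableau is [[1, 2, 3, 4], [5], [6]].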